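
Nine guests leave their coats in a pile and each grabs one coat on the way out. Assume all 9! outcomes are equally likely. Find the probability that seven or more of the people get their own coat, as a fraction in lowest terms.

37/362880

Favorable outcomes: Σ_{i≥7} C(9,i)·!(9-i) = 36·1 + 9·0 + 1·1 = 37.
Total outcomes: 9! = 362880.
Probability = 37/362880 = 37/362880.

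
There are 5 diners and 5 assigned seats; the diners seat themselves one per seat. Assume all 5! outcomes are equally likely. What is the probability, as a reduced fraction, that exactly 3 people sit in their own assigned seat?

1/12

Favorable outcomes: C(5,3)·!2 = 10·1 = 10.
Total outcomes: 5! = 120.
Probability = 10/120 = 1/12.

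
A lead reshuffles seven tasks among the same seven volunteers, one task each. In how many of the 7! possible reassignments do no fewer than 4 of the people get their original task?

# with exactly i fixed is C(7,i)·!(7-i); sum over i=4..7:
  i=4: C(7,4)·!3 = 35·2 = 70
  i=5: C(7,5)·!2 = 21·1 = 21
  i=6: C(7,6)·!1 = 7·0 = 0
  i=7: C(7,7)·!0 = 1·1 = 1
Total = 92.

92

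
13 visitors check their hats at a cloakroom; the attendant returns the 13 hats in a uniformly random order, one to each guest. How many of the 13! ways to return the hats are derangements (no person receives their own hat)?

2290792932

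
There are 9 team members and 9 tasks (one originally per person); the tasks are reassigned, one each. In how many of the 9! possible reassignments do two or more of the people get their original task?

Sum C(9,i)·!(9-i) for i = 2..9:
  i=2: C(9,2)·!7 = 36·1854 = 66744
  i=3: C(9,3)·!6 = 84·265 = 22260
  i=4: C(9,4)·!5 = 126·44 = 5544
  i=5: C(9,5)·!4 = 126·9 = 1134
  i=6: C(9,6)·!3 = 84·2 = 168
  i=7: C(9,7)·!2 = 36·1 = 36
  i=8: C(9,8)·!1 = 9·0 = 0
  i=9: C(9,9)·!0 = 1·1 = 1
Total = 95887.

95887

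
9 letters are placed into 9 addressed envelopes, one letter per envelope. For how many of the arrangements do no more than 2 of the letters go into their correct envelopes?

Sum C(9,i)·!(9-i) for i = 0..2:
  i=0: C(9,0)·!9 = 1·133496 = 133496
  i=1: C(9,1)·!8 = 9·14833 = 133497
  i=2: C(9,2)·!7 = 36·1854 = 66744
Total = 333737.

333737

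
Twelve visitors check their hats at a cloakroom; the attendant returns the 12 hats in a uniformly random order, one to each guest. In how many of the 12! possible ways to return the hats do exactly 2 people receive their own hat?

88107426

Pick the 2 fixed positions: C(12,2) = 66 ways.
The remaining 10 must be deranged: !10 = 1334961.
Total: 66 × 1334961 = 88107426.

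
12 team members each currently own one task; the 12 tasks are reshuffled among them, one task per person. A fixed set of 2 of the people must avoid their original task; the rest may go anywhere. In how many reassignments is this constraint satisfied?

402796800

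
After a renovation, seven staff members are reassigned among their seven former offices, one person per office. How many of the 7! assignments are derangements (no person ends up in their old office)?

1854

The subfactorial !7 = [7!/e] (nearest integer).
7! = 5040, and 5040/e ≈ 1854.11, so !7 = 1854.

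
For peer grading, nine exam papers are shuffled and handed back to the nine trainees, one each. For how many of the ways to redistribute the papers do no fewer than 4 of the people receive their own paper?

Sum C(9,i)·!(9-i) for i = 4..9:
  i=4: C(9,4)·!5 = 126·44 = 5544
  i=5: C(9,5)·!4 = 126·9 = 1134
  i=6: C(9,6)·!3 = 84·2 = 168
  i=7: C(9,7)·!2 = 36·1 = 36
  i=8: C(9,8)·!1 = 9·0 = 0
  i=9: C(9,9)·!0 = 1·1 = 1
Total = 6883.

6883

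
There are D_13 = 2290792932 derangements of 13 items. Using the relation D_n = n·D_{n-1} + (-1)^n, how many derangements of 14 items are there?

32071101049

D_14 = 14·2290792932 + 1 = 32071101049.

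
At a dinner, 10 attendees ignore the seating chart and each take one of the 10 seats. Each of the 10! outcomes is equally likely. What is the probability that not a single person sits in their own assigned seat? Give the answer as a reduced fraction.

Favorable outcomes: !10 = 1334961.
Total outcomes: 10! = 3628800.
Probability = 1334961/3628800 = 16481/44800.

16481/44800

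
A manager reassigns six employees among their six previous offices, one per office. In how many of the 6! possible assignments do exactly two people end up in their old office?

Pick the 2 fixed positions: C(6,2) = 15 ways.
The other 4 form a derangement: !4 = 9.
Total: 15 × 9 = 135.

135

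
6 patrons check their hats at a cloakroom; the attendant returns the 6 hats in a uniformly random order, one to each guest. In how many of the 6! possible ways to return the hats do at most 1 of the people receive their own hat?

529

Sum C(6,i)·!(6-i) for i = 0..1:
  i=0: C(6,0)·!6 = 1·265 = 265
  i=1: C(6,1)·!5 = 6·44 = 264
Total = 529.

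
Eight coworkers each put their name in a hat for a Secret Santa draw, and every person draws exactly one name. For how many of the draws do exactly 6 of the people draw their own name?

28

Choose which 6 of the 8 are fixed: C(8,6) = 28.
The other 2 form a derangement: !2 = 1.
Total: 28 × 1 = 28.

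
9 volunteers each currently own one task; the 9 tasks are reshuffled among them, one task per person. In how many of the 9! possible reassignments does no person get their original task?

133496

Recurrence: !9 = 9·!8 + (-1)^9.
!9 = 9·14833 - 1 = 133496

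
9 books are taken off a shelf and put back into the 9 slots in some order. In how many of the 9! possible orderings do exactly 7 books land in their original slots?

Pick the 7 fixed positions: C(9,7) = 36 ways.
The remaining 2 must be deranged: !2 = 1.
Total: 36 × 1 = 36.

36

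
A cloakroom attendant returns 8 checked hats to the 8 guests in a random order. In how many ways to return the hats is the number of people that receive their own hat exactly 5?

Choose which 5 of the 8 are fixed: C(8,5) = 56.
The remaining 3 must be deranged: !3 = 2.
Total: 56 × 2 = 112.

112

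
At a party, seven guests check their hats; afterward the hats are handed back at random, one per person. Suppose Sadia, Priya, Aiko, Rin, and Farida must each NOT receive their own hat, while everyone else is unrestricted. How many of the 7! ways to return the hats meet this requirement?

Let A_j be the event that the j-th constrained one is fixed. By inclusion-exclusion over the 5 events:
Σ_{j=0}^{5} (-1)^j C(5,j)(7-j)!
= C(5,0)·7! - C(5,1)·6! + C(5,2)·5! - C(5,3)·4! + C(5,4)·3! - C(5,5)·2!
= 5040 - 3600 + 1200 - 240 + 30 - 2
= 2428

2428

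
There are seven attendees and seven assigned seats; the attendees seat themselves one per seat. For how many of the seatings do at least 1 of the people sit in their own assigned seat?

Sum C(7,i)·!(7-i) for i = 1..7:
  i=1: C(7,1)·!6 = 7·265 = 1855
  i=2: C(7,2)·!5 = 21·44 = 924
  i=3: C(7,3)·!4 = 35·9 = 315
  i=4: C(7,4)·!3 = 35·2 = 70
  i=5: C(7,5)·!2 = 21·1 = 21
  i=6: C(7,6)·!1 = 7·0 = 0
  i=7: C(7,7)·!0 = 1·1 = 1
Total = 3186.

3186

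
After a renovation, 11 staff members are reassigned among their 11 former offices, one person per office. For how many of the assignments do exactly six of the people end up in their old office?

Choose which 6 of the 11 are fixed: C(11,6) = 462.
The remaining 5 must be deranged: !5 = 44.
Total: 462 × 44 = 20328.

20328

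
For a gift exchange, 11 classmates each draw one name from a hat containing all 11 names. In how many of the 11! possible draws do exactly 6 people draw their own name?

20328

Choose which 6 of the 11 are fixed: C(11,6) = 462.
The remaining 5 must be deranged: !5 = 44.
Total: 462 × 44 = 20328.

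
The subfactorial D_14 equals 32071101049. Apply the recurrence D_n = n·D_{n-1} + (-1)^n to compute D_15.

481066515734

D_15 = 15·32071101049 - 1 = 481066515734.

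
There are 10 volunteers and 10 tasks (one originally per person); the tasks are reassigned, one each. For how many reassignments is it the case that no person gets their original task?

!10 = 10! · Σ_{k=0}^{10} (-1)^k/k!
= 10! - 10!/1! + 10!/2! - 10!/3! + 10!/4! - 10!/5! + 10!/6! - 10!/7! + 10!/8! - 10!/9! + 10!/10!
= 3628800 - 3628800 + 1814400 - 604800 + 151200 - 30240 + 5040 - 720 + 90 - 10 + 1
= 1334961

1334961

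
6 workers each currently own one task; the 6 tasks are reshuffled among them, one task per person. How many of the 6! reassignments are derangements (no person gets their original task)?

265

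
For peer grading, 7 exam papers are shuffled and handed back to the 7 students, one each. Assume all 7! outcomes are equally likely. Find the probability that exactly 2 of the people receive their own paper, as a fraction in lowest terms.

Favorable outcomes: C(7,2)·!5 = 21·44 = 924.
Total outcomes: 7! = 5040.
Probability = 924/5040 = 11/60.

11/60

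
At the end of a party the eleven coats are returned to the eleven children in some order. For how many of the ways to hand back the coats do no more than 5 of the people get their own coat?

39893116

Sum C(11,i)·!(11-i) for i = 0..5:
  i=0: C(11,0)·!11 = 1·14684570 = 14684570
  i=1: C(11,1)·!10 = 11·1334961 = 14684571
  i=2: C(11,2)·!9 = 55·133496 = 7342280
  i=3: C(11,3)·!8 = 165·14833 = 2447445
  i=4: C(11,4)·!7 = 330·1854 = 611820
  i=5: C(11,5)·!6 = 462·265 = 122430
Total = 39893116.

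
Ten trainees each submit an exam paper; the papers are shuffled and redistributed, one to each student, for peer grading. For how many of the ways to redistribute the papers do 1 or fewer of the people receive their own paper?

2669921

Sum C(10,i)·!(10-i) for i = 0..1:
  i=0: C(10,0)·!10 = 1·1334961 = 1334961
  i=1: C(10,1)·!9 = 10·133496 = 1334960
Total = 2669921.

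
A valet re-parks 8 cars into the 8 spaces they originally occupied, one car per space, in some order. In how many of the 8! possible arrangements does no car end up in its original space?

14833

!8 = 8! · Σ_{k=0}^{8} (-1)^k/k!
= 8! - 8!/1! + 8!/2! - 8!/3! + 8!/4! - 8!/5! + 8!/6! - 8!/7! + 8!/8!
= 40320 - 40320 + 20160 - 6720 + 1680 - 336 + 56 - 8 + 1
= 14833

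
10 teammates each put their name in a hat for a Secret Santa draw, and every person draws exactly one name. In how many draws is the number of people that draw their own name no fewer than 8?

Sum C(10,i)·!(10-i) for i = 8..10:
  i=8: C(10,8)·!2 = 45·1 = 45
  i=9: C(10,9)·!1 = 10·0 = 0
  i=10: C(10,10)·!0 = 1·1 = 1
Total = 46.

46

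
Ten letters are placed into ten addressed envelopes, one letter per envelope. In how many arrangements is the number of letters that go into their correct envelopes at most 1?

2669921

Sum C(10,i)·!(10-i) for i = 0..1:
  i=0: C(10,0)·!10 = 1·1334961 = 1334961
  i=1: C(10,1)·!9 = 10·133496 = 1334960
Total = 2669921.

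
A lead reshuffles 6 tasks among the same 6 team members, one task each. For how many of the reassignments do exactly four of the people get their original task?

15

Choose which 4 of the 6 are fixed: C(6,4) = 15.
The other 2 form a derangement: !2 = 1.
Total: 15 × 1 = 15.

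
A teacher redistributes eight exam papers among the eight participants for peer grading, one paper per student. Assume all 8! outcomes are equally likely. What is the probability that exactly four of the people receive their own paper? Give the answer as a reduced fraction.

Favorable outcomes: C(8,4)·!4 = 70·9 = 630.
Total outcomes: 8! = 40320.
Probability = 630/40320 = 1/64.

1/64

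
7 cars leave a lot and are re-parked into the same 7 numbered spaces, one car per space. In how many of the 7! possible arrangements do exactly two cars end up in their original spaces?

Choose which 2 of the 7 are fixed: C(7,2) = 21.
The remaining 5 must be deranged: !5 = 44.
Total: 21 × 44 = 924.

924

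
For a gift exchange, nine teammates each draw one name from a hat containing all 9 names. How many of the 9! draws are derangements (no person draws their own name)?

!9 is the nearest integer to 9!/e.
9! = 362880, and 362880/e ≈ 133496.09, so !9 = 133496.

133496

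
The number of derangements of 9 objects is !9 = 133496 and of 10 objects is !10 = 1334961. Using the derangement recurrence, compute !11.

14684570

!11 = (11-1)·(!10 + !9) = 10·(1334961 + 133496) = 10·1468457 = 14684570.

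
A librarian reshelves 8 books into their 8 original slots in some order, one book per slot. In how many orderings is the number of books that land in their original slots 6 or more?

29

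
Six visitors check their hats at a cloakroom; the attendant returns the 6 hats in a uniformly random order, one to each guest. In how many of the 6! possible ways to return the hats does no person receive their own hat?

265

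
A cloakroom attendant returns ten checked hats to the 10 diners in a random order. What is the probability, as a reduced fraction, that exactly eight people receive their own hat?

1/80640

Favorable outcomes: C(10,8)·!2 = 45·1 = 45.
Total outcomes: 10! = 3628800.
Probability = 45/3628800 = 1/80640.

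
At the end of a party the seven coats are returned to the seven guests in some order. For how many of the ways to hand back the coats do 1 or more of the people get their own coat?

3186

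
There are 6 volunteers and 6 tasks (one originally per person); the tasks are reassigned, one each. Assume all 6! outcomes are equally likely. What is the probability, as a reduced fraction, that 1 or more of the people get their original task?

91/144

Favorable outcomes: Σ_{i≥1} C(6,i)·!(6-i) = 6·44 + 15·9 + 20·2 + 15·1 + 6·0 + 1·1 = 455.
Total outcomes: 6! = 720.
Probability = 455/720 = 91/144.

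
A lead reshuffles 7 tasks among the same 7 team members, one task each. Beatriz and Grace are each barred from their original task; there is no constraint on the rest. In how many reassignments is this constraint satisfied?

3720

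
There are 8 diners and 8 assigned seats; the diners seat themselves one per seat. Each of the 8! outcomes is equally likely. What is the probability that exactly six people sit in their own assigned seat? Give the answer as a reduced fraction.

1/1440

Favorable outcomes: C(8,6)·!2 = 28·1 = 28.
Total outcomes: 8! = 40320.
Probability = 28/40320 = 1/1440.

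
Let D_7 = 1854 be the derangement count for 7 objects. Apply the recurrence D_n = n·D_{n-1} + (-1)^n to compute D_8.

14833

D_8 = 8·1854 + 1 = 14833.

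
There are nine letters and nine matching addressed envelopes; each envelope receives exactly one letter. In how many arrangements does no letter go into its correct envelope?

133496

!9 is the nearest integer to 9!/e.
9! = 362880, and 362880/e ≈ 133496.09, so !9 = 133496.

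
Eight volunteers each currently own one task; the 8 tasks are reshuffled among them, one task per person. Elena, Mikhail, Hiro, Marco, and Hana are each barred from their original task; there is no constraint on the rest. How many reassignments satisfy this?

Let A_j be the event that the j-th constrained one is fixed. By inclusion-exclusion over the 5 events:
Σ_{j=0}^{5} (-1)^j C(5,j)(8-j)!
= C(5,0)·8! - C(5,1)·7! + C(5,2)·6! - C(5,3)·5! + C(5,4)·4! - C(5,5)·3!
= 40320 - 25200 + 7200 - 1200 + 120 - 6
= 21234

21234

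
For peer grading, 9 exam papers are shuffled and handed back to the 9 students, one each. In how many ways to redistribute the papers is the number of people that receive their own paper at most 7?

362879

# with exactly i fixed is C(9,i)·!(9-i); sum over i=0..7:
  i=0: C(9,0)·!9 = 1·133496 = 133496
  i=1: C(9,1)·!8 = 9·14833 = 133497
  i=2: C(9,2)·!7 = 36·1854 = 66744
  i=3: C(9,3)·!6 = 84·265 = 22260
  i=4: C(9,4)·!5 = 126·44 = 5544
  i=5: C(9,5)·!4 = 126·9 = 1134
  i=6: C(9,6)·!3 = 84·2 = 168
  i=7: C(9,7)·!2 = 36·1 = 36
Total = 362879.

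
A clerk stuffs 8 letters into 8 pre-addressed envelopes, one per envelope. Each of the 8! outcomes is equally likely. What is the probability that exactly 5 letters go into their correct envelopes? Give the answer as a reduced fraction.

1/360

Favorable outcomes: C(8,5)·!3 = 56·2 = 112.
Total outcomes: 8! = 40320.
Probability = 112/40320 = 1/360.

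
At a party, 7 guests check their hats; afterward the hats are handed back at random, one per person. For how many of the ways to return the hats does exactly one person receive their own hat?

1855

Pick the single fixed position: C(7,1) = 7 ways.
The remaining 6 must be deranged: !6 = 265.
Total: 7 × 265 = 1855.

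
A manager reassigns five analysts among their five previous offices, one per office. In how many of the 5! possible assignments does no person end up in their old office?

The number of derangements of 5 is !5 = Σ_{k=0}^{5} (-1)^k·5!/k!
= 5! - 5!/1! + 5!/2! - 5!/3! + 5!/4! - 5!/5!
= 120 - 120 + 60 - 20 + 5 - 1
= 44

44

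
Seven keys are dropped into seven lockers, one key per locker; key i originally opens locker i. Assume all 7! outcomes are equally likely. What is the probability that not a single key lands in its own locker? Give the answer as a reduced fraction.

103/280

Favorable outcomes: !7 = 1854.
Total outcomes: 7! = 5040.
Probability = 1854/5040 = 103/280.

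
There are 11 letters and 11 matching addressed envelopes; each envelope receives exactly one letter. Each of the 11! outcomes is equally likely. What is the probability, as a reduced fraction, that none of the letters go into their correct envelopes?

1468457/3991680

Favorable outcomes: !11 = 14684570.
Total outcomes: 11! = 39916800.
Probability = 14684570/39916800 = 1468457/3991680.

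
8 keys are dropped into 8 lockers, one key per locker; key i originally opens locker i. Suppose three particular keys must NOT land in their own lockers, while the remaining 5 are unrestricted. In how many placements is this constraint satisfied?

Let A_j be the event that the j-th constrained one is fixed. By inclusion-exclusion over the 3 events:
Σ_{j=0}^{3} (-1)^j C(3,j)(8-j)!
= C(3,0)·8! - C(3,1)·7! + C(3,2)·6! - C(3,3)·5!
= 40320 - 15120 + 2160 - 120
= 27240

27240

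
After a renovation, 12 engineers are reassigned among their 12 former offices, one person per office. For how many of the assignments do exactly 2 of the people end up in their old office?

88107426

Choose which 2 of the 12 are fixed: C(12,2) = 66.
The remaining 10 must be deranged: !10 = 1334961.
Total: 66 × 1334961 = 88107426.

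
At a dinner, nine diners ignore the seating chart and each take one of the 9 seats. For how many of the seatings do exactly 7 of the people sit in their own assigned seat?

Choose which 7 of the 9 are fixed: C(9,7) = 36.
The other 2 form a derangement: !2 = 1.
Total: 36 × 1 = 36.

36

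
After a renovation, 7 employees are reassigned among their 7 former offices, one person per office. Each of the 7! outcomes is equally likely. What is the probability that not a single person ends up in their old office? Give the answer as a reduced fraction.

Favorable outcomes: !7 = 1854.
Total outcomes: 7! = 5040.
Probability = 1854/5040 = 103/280.

103/280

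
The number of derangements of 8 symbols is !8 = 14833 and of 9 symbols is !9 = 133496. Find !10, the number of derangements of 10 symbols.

!10 = (10-1)·(!9 + !8) = 9·(133496 + 14833) = 9·148329 = 1334961.

1334961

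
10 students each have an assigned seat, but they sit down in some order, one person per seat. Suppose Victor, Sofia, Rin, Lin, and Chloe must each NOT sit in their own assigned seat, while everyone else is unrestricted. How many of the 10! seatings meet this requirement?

2170680

Inclusion-exclusion on the 5 forbidden self-matches:
Σ_{j=0}^{5} (-1)^j C(5,j)(10-j)!
= C(5,0)·10! - C(5,1)·9! + C(5,2)·8! - C(5,3)·7! + C(5,4)·6! - C(5,5)·5!
= 3628800 - 1814400 + 403200 - 50400 + 3600 - 120
= 2170680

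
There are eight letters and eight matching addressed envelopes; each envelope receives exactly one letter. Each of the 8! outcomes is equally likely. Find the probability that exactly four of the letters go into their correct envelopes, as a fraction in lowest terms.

Favorable outcomes: C(8,4)·!4 = 70·9 = 630.
Total outcomes: 8! = 40320.
Probability = 630/40320 = 1/64.

1/64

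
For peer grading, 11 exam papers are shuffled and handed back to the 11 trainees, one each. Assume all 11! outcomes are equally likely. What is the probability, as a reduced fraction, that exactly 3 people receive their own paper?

Favorable outcomes: C(11,3)·!8 = 165·14833 = 2447445.
Total outcomes: 11! = 39916800.
Probability = 2447445/39916800 = 2119/34560.

2119/34560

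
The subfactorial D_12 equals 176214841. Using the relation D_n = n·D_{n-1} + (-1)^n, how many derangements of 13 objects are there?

2290792932

D_13 = 13·176214841 - 1 = 2290792932.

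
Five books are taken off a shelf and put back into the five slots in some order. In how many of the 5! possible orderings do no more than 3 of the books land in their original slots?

# with exactly i fixed is C(5,i)·!(5-i); sum over i=0..3:
  i=0: C(5,0)·!5 = 1·44 = 44
  i=1: C(5,1)·!4 = 5·9 = 45
  i=2: C(5,2)·!3 = 10·2 = 20
  i=3: C(5,3)·!2 = 10·1 = 10
Total = 119.

119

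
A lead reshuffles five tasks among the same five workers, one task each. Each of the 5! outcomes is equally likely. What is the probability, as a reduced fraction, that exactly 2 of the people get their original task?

1/6

Favorable outcomes: C(5,2)·!3 = 10·2 = 20.
Total outcomes: 5! = 120.
Probability = 20/120 = 1/6.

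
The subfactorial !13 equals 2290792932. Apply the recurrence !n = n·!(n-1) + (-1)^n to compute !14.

32071101049

!14 = 14·2290792932 + 1 = 32071101049.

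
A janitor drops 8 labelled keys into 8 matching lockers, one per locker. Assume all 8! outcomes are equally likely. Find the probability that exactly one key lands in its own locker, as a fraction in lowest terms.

Favorable outcomes: C(8,1)·!7 = 8·1854 = 14832.
Total outcomes: 8! = 40320.
Probability = 14832/40320 = 103/280.

103/280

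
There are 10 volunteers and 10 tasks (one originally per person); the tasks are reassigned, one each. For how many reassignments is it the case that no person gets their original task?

1334961

Recurrence: !10 = 9·(!9 + !8).
!10 = 9·(133496 + 14833) = 9·148329 = 1334961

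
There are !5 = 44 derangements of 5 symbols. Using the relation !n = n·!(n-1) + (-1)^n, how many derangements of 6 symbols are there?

!6 = 6·44 + 1 = 265.

265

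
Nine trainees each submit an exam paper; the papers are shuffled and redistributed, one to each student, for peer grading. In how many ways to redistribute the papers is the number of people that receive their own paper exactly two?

66744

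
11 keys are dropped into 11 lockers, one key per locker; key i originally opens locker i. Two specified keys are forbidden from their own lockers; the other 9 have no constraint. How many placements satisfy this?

Let A_j be the event that the j-th constrained one is fixed. By inclusion-exclusion over the 2 events:
Σ_{j=0}^{2} (-1)^j C(2,j)(11-j)!
= C(2,0)·11! - C(2,1)·10! + C(2,2)·9!
= 39916800 - 7257600 + 362880
= 33022080

33022080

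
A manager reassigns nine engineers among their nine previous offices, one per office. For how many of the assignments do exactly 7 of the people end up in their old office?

Choose which 7 of the 9 are fixed: C(9,7) = 36.
The remaining 2 must be deranged: !2 = 1.
Total: 36 × 1 = 36.

36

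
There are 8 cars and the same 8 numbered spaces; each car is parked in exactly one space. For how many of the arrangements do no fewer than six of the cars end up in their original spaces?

29

# with exactly i fixed is C(8,i)·!(8-i); sum over i=6..8:
  i=6: C(8,6)·!2 = 28·1 = 28
  i=7: C(8,7)·!1 = 8·0 = 0
  i=8: C(8,8)·!0 = 1·1 = 1
Total = 29.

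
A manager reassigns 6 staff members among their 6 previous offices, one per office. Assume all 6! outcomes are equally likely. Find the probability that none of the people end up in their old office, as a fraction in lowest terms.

Favorable outcomes: !6 = 265.
Total outcomes: 6! = 720.
Probability = 265/720 = 53/144.

53/144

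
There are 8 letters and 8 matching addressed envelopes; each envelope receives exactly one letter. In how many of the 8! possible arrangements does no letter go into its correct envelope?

The subfactorial !8 = [8!/e] (nearest integer).
8! = 40320, and 40320/e ≈ 14832.90, so !8 = 14833.

14833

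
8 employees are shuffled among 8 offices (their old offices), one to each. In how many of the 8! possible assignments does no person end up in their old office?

14833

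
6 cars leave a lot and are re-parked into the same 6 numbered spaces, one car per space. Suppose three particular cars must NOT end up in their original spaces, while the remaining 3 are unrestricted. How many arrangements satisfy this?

426

Inclusion-exclusion on the 3 forbidden self-matches:
Σ_{j=0}^{3} (-1)^j C(3,j)(6-j)!
= C(3,0)·6! - C(3,1)·5! + C(3,2)·4! - C(3,3)·3!
= 720 - 360 + 72 - 6
= 426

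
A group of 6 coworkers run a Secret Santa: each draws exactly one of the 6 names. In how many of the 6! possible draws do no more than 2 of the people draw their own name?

Sum C(6,i)·!(6-i) for i = 0..2:
  i=0: C(6,0)·!6 = 1·265 = 265
  i=1: C(6,1)·!5 = 6·44 = 264
  i=2: C(6,2)·!4 = 15·9 = 135
Total = 664.

664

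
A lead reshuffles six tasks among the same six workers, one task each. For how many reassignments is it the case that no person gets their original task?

265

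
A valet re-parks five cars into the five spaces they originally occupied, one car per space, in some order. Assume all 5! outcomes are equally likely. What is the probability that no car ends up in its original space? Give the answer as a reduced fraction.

Favorable outcomes: !5 = 44.
Total outcomes: 5! = 120.
Probability = 44/120 = 11/30.

11/30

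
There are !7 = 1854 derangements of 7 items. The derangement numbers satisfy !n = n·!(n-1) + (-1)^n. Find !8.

14833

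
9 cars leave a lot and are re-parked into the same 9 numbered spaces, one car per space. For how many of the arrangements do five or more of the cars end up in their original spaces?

1339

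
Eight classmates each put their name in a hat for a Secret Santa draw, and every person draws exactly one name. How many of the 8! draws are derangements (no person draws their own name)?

14833

Use !n = (n-1)(!(n-1) + !(n-2)).
!8 = 7·(1854 + 265) = 7·2119 = 14833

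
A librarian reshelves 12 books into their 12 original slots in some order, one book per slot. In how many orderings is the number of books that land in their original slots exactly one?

176214840

Choose which one of the 12 is fixed: C(12,1) = 12.
The other 11 form a derangement: !11 = 14684570.
Total: 12 × 14684570 = 176214840.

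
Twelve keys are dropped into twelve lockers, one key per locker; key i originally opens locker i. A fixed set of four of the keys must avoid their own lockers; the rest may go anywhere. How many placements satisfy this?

Let A_j be the event that the j-th constrained one is fixed. By inclusion-exclusion over the 4 events:
Σ_{j=0}^{4} (-1)^j C(4,j)(12-j)!
= C(4,0)·12! - C(4,1)·11! + C(4,2)·10! - C(4,3)·9! + C(4,4)·8!
= 479001600 - 159667200 + 21772800 - 1451520 + 40320
= 339696000

339696000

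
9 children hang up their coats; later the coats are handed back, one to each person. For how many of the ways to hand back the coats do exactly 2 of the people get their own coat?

Pick the 2 fixed positions: C(9,2) = 36 ways.
The remaining 7 must be deranged: !7 = 1854.
Total: 36 × 1854 = 66744.

66744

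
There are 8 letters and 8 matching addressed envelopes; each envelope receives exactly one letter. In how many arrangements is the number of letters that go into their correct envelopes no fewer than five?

141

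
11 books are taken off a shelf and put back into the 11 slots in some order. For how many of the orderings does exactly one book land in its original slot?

Choose which one of the 11 is fixed: C(11,1) = 11.
The remaining 10 must be deranged: !10 = 1334961.
Total: 11 × 1334961 = 14684571.

14684571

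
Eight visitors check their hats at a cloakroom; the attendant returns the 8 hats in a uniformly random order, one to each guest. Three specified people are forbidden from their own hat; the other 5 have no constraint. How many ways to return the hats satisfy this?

27240

Let A_j be the event that the j-th constrained one is fixed. By inclusion-exclusion over the 3 events:
Σ_{j=0}^{3} (-1)^j C(3,j)(8-j)!
= C(3,0)·8! - C(3,1)·7! + C(3,2)·6! - C(3,3)·5!
= 40320 - 15120 + 2160 - 120
= 27240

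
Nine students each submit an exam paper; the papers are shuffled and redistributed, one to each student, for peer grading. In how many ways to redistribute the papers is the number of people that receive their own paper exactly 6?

168

Pick the 6 fixed positions: C(9,6) = 84 ways.
The remaining 3 must be deranged: !3 = 2.
Total: 84 × 2 = 168.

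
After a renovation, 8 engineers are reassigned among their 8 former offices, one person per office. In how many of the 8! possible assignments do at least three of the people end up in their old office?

3235

# with exactly i fixed is C(8,i)·!(8-i); sum over i=3..8:
  i=3: C(8,3)·!5 = 56·44 = 2464
  i=4: C(8,4)·!4 = 70·9 = 630
  i=5: C(8,5)·!3 = 56·2 = 112
  i=6: C(8,6)·!2 = 28·1 = 28
  i=7: C(8,7)·!1 = 8·0 = 0
  i=8: C(8,8)·!0 = 1·1 = 1
Total = 3235.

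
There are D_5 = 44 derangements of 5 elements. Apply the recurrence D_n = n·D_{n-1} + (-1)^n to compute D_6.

265

D_6 = 6·44 + 1 = 265.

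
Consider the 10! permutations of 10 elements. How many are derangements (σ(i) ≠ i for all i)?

1334961

Recurrence: !10 = 9·(!9 + !8).
!10 = 9·(133496 + 14833) = 9·148329 = 1334961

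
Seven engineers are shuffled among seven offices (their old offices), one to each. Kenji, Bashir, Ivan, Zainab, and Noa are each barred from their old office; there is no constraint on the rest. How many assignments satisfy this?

Let A_j be the event that the j-th constrained one is fixed. By inclusion-exclusion over the 5 events:
Σ_{j=0}^{5} (-1)^j C(5,j)(7-j)!
= C(5,0)·7! - C(5,1)·6! + C(5,2)·5! - C(5,3)·4! + C(5,4)·3! - C(5,5)·2!
= 5040 - 3600 + 1200 - 240 + 30 - 2
= 2428

2428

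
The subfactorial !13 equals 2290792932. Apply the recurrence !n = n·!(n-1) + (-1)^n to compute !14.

!14 = 14·2290792932 + 1 = 32071101049.

32071101049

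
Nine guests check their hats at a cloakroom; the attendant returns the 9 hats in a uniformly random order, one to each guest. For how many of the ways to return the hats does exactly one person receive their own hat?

Choose which one of the 9 is fixed: C(9,1) = 9.
The other 8 form a derangement: !8 = 14833.
Total: 9 × 14833 = 133497.

133497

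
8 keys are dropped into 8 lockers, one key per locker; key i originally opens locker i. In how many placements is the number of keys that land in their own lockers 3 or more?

# with exactly i fixed is C(8,i)·!(8-i); sum over i=3..8:
  i=3: C(8,3)·!5 = 56·44 = 2464
  i=4: C(8,4)·!4 = 70·9 = 630
  i=5: C(8,5)·!3 = 56·2 = 112
  i=6: C(8,6)·!2 = 28·1 = 28
  i=7: C(8,7)·!1 = 8·0 = 0
  i=8: C(8,8)·!0 = 1·1 = 1
Total = 3235.

3235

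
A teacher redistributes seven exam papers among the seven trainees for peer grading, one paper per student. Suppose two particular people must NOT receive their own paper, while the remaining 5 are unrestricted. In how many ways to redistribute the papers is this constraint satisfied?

Let A_j be the event that the j-th constrained one is fixed. By inclusion-exclusion over the 2 events:
Σ_{j=0}^{2} (-1)^j C(2,j)(7-j)!
= C(2,0)·7! - C(2,1)·6! + C(2,2)·5!
= 5040 - 1440 + 120
= 3720

3720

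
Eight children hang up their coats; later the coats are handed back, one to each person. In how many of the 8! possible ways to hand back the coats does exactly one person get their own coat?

14832

Pick the single fixed position: C(8,1) = 8 ways.
The other 7 form a derangement: !7 = 1854.
Total: 8 × 1854 = 14832.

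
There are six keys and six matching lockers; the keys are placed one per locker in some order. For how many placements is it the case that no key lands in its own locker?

265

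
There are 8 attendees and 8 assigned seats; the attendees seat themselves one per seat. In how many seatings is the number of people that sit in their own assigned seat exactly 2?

7420

Choose which 2 of the 8 are fixed: C(8,2) = 28.
The remaining 6 must be deranged: !6 = 265.
Total: 28 × 265 = 7420.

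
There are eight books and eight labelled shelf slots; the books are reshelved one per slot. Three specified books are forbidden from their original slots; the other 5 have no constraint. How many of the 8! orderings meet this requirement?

27240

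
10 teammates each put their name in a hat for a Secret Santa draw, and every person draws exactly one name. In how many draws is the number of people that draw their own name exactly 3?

Choose which 3 of the 10 are fixed: C(10,3) = 120.
The other 7 form a derangement: !7 = 1854.
Total: 120 × 1854 = 222480.

222480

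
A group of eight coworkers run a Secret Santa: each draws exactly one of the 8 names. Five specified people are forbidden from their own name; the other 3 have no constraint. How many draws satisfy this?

21234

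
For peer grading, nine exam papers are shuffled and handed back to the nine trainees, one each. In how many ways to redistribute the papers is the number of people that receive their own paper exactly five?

Pick the 5 fixed positions: C(9,5) = 126 ways.
The other 4 form a derangement: !4 = 9.
Total: 126 × 9 = 1134.

1134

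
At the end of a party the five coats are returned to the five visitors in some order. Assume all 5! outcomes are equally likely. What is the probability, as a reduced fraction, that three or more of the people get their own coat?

11/120

Favorable outcomes: Σ_{i≥3} C(5,i)·!(5-i) = 10·1 + 5·0 + 1·1 = 11.
Total outcomes: 5! = 120.
Probability = 11/120 = 11/120.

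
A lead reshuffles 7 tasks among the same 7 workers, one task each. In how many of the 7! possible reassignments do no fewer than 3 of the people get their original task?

407

# with exactly i fixed is C(7,i)·!(7-i); sum over i=3..7:
  i=3: C(7,3)·!4 = 35·9 = 315
  i=4: C(7,4)·!3 = 35·2 = 70
  i=5: C(7,5)·!2 = 21·1 = 21
  i=6: C(7,6)·!1 = 7·0 = 0
  i=7: C(7,7)·!0 = 1·1 = 1
Total = 407.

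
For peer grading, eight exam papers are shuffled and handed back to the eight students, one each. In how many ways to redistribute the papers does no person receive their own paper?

Recurrence: !8 = 7·(!7 + !6).
!8 = 7·(1854 + 265) = 7·2119 = 14833

14833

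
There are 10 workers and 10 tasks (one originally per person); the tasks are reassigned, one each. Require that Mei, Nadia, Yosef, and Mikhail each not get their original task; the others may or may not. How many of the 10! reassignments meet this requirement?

2399760

Let A_j be the event that the j-th constrained one is fixed. By inclusion-exclusion over the 4 events:
Σ_{j=0}^{4} (-1)^j C(4,j)(10-j)!
= C(4,0)·10! - C(4,1)·9! + C(4,2)·8! - C(4,3)·7! + C(4,4)·6!
= 3628800 - 1451520 + 241920 - 20160 + 720
= 2399760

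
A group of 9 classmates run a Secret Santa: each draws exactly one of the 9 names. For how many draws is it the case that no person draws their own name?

133496

Use !n = n·!(n-1) + (-1)^n.
!9 = 9·14833 - 1 = 133496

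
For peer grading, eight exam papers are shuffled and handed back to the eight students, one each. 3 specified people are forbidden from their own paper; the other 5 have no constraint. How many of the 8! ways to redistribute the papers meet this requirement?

27240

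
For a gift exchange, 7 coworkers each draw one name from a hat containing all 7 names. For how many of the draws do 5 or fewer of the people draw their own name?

5039

Sum C(7,i)·!(7-i) for i = 0..5:
  i=0: C(7,0)·!7 = 1·1854 = 1854
  i=1: C(7,1)·!6 = 7·265 = 1855
  i=2: C(7,2)·!5 = 21·44 = 924
  i=3: C(7,3)·!4 = 35·9 = 315
  i=4: C(7,4)·!3 = 35·2 = 70
  i=5: C(7,5)·!2 = 21·1 = 21
Total = 5039.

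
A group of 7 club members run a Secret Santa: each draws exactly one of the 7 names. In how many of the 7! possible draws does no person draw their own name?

By inclusion-exclusion, !7 = Σ (-1)^k · 7!/k! for k=0..7
= 7! - 7!/1! + 7!/2! - 7!/3! + 7!/4! - 7!/5! + 7!/6! - 7!/7!
= 5040 - 5040 + 2520 - 840 + 210 - 42 + 7 - 1
= 1854

1854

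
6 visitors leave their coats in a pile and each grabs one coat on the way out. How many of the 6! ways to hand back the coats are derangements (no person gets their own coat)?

Use !n = (n-1)(!(n-1) + !(n-2)).
!6 = 5·(44 + 9) = 5·53 = 265

265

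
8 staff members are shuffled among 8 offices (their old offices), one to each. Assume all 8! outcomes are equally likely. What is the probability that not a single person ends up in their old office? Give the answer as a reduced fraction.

2119/5760

Favorable outcomes: !8 = 14833.
Total outcomes: 8! = 40320.
Probability = 14833/40320 = 2119/5760.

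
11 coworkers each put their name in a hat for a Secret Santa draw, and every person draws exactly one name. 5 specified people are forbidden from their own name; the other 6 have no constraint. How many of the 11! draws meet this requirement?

Inclusion-exclusion on the 5 forbidden self-matches:
Σ_{j=0}^{5} (-1)^j C(5,j)(11-j)!
= C(5,0)·11! - C(5,1)·10! + C(5,2)·9! - C(5,3)·8! + C(5,4)·7! - C(5,5)·6!
= 39916800 - 18144000 + 3628800 - 403200 + 25200 - 720
= 25022880

25022880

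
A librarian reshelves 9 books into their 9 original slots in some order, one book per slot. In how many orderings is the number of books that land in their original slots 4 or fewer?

361541

Sum C(9,i)·!(9-i) for i = 0..4:
  i=0: C(9,0)·!9 = 1·133496 = 133496
  i=1: C(9,1)·!8 = 9·14833 = 133497
  i=2: C(9,2)·!7 = 36·1854 = 66744
  i=3: C(9,3)·!6 = 84·265 = 22260
  i=4: C(9,4)·!5 = 126·44 = 5544
Total = 361541.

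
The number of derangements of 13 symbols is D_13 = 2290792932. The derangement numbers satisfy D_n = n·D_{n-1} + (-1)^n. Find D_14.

32071101049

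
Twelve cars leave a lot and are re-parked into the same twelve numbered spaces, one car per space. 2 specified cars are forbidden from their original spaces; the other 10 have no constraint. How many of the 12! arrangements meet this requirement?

402796800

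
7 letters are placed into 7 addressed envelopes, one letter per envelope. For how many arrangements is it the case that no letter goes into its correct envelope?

1854

The subfactorial !7 = [7!/e] (nearest integer).
7! = 5040, and 5040/e ≈ 1854.11, so !7 = 1854.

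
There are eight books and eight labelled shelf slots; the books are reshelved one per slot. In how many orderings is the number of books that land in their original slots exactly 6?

Pick the 6 fixed positions: C(8,6) = 28 ways.
The remaining 2 must be deranged: !2 = 1.
Total: 28 × 1 = 28.

28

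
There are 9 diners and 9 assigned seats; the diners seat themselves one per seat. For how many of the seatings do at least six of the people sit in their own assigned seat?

205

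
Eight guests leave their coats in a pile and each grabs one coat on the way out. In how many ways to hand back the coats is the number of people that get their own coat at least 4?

771

# with exactly i fixed is C(8,i)·!(8-i); sum over i=4..8:
  i=4: C(8,4)·!4 = 70·9 = 630
  i=5: C(8,5)·!3 = 56·2 = 112
  i=6: C(8,6)·!2 = 28·1 = 28
  i=7: C(8,7)·!1 = 8·0 = 0
  i=8: C(8,8)·!0 = 1·1 = 1
Total = 771.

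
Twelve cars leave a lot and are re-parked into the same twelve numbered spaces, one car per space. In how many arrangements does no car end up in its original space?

The subfactorial !12 = [12!/e] (nearest integer).
12! = 479001600, and 479001600/e ≈ 176214840.93, so !12 = 176214841.

176214841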